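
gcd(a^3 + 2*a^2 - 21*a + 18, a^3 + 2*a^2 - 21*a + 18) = a^3 + 2*a^2 - 21*a + 18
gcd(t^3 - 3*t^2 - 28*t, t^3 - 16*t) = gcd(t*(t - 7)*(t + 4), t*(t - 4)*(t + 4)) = t^2 + 4*t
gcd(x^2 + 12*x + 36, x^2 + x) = 1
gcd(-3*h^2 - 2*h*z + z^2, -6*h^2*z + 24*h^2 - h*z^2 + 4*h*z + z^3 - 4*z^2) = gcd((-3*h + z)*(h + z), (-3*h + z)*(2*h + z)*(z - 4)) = -3*h + z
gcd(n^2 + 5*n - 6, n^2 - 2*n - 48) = n + 6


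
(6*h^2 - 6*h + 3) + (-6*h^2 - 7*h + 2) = 5 - 13*h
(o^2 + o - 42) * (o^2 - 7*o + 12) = o^4 - 6*o^3 - 37*o^2 + 306*o - 504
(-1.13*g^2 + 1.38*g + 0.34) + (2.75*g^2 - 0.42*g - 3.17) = 1.62*g^2 + 0.96*g - 2.83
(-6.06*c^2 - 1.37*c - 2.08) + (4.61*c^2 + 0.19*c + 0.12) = -1.45*c^2 - 1.18*c - 1.96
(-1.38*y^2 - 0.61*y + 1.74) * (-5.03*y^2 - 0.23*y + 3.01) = 6.9414*y^4 + 3.3857*y^3 - 12.7657*y^2 - 2.2363*y + 5.2374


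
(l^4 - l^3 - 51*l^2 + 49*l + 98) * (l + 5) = l^5 + 4*l^4 - 56*l^3 - 206*l^2 + 343*l + 490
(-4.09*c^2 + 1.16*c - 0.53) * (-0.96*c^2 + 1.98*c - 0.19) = 3.9264*c^4 - 9.2118*c^3 + 3.5827*c^2 - 1.2698*c + 0.1007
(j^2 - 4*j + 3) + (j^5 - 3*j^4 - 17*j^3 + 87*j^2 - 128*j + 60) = j^5 - 3*j^4 - 17*j^3 + 88*j^2 - 132*j + 63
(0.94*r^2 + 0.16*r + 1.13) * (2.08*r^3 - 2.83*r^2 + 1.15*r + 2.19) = 1.9552*r^5 - 2.3274*r^4 + 2.9786*r^3 - 0.9553*r^2 + 1.6499*r + 2.4747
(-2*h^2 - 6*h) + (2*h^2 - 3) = -6*h - 3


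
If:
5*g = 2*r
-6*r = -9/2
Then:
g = 3/10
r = 3/4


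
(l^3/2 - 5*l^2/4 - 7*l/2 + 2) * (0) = 0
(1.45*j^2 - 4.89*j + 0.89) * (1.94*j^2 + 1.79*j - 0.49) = 2.813*j^4 - 6.8911*j^3 - 7.737*j^2 + 3.9892*j - 0.4361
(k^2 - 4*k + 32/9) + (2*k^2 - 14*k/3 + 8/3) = 3*k^2 - 26*k/3 + 56/9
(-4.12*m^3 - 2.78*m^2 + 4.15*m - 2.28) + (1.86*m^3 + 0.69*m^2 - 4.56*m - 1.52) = -2.26*m^3 - 2.09*m^2 - 0.409999999999999*m - 3.8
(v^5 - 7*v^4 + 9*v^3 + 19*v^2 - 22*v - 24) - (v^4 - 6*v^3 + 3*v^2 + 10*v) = v^5 - 8*v^4 + 15*v^3 + 16*v^2 - 32*v - 24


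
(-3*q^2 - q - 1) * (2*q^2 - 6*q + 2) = -6*q^4 + 16*q^3 - 2*q^2 + 4*q - 2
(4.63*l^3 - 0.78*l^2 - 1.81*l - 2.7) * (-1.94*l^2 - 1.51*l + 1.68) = -8.9822*l^5 - 5.4781*l^4 + 12.4676*l^3 + 6.6607*l^2 + 1.0362*l - 4.536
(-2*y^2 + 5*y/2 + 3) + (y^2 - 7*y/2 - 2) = -y^2 - y + 1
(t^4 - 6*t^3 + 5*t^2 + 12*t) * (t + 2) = t^5 - 4*t^4 - 7*t^3 + 22*t^2 + 24*t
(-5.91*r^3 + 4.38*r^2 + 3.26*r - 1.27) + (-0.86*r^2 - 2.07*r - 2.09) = -5.91*r^3 + 3.52*r^2 + 1.19*r - 3.36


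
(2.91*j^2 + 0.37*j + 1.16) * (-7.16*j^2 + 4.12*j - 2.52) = -20.8356*j^4 + 9.34*j^3 - 14.1144*j^2 + 3.8468*j - 2.9232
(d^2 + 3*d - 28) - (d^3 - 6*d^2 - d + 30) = -d^3 + 7*d^2 + 4*d - 58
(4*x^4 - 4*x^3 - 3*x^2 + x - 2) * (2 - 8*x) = -32*x^5 + 40*x^4 + 16*x^3 - 14*x^2 + 18*x - 4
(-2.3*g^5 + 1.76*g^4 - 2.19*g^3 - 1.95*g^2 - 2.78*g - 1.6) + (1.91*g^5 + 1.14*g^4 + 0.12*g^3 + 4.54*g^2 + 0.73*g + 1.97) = -0.39*g^5 + 2.9*g^4 - 2.07*g^3 + 2.59*g^2 - 2.05*g + 0.37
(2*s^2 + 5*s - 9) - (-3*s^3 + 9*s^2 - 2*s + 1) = 3*s^3 - 7*s^2 + 7*s - 10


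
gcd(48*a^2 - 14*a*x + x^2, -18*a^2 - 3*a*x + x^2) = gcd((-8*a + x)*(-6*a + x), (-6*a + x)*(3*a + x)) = -6*a + x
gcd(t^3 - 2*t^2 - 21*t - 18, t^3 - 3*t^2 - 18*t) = t^2 - 3*t - 18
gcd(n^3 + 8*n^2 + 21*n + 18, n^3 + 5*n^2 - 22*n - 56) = n + 2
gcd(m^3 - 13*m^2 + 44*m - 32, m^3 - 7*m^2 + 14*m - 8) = m^2 - 5*m + 4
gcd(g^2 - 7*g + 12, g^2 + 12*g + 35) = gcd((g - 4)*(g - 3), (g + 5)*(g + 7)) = 1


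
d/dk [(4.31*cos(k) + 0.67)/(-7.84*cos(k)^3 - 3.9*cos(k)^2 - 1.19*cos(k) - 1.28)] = (-67.5808*cos(k)^3 - 32.5674*cos(k)^2 - 5.226*cos(k) + 4.7195)*sin(k)/(61.4656*cos(k)^6 + 61.152*cos(k)^5 + 33.8692*cos(k)^4 + 29.3524*cos(k)^3 + 11.4001*cos(k)^2 + 3.0464*cos(k) + 1.6384)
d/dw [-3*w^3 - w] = -9*w^2 - 1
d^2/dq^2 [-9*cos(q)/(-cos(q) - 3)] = 27*(cos(q)^2 - 3*cos(q) - 2)/(cos(q) + 3)^3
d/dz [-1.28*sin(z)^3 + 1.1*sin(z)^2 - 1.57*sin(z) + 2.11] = (-3.84*sin(z)^2 + 2.2*sin(z) - 1.57)*cos(z)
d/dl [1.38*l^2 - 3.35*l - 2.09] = 2.76*l - 3.35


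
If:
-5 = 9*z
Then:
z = -5/9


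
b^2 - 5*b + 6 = (b - 3)*(b - 2)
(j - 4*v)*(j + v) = j^2 - 3*j*v - 4*v^2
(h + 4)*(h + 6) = h^2 + 10*h + 24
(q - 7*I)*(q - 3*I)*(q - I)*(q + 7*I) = q^4 - 4*I*q^3 + 46*q^2 - 196*I*q - 147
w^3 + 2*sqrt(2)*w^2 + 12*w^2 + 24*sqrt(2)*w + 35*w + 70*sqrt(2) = (w + 5)*(w + 7)*(w + 2*sqrt(2))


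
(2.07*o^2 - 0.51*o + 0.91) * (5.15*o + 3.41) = 10.6605*o^3 + 4.4322*o^2 + 2.9474*o + 3.1031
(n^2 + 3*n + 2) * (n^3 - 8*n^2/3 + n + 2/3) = n^5 + n^4/3 - 5*n^3 - 5*n^2/3 + 4*n + 4/3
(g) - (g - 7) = 7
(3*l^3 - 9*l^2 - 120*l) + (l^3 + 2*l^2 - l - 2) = 4*l^3 - 7*l^2 - 121*l - 2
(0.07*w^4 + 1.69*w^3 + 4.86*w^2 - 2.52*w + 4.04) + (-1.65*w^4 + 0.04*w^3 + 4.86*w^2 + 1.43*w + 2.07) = -1.58*w^4 + 1.73*w^3 + 9.72*w^2 - 1.09*w + 6.11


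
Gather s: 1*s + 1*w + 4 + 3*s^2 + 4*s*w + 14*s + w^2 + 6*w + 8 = 3*s^2 + s*(4*w + 15) + w^2 + 7*w + 12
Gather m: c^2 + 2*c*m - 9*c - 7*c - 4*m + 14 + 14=c^2 - 16*c + m*(2*c - 4) + 28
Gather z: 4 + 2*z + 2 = 2*z + 6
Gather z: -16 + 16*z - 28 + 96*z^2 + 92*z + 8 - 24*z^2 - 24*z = 72*z^2 + 84*z - 36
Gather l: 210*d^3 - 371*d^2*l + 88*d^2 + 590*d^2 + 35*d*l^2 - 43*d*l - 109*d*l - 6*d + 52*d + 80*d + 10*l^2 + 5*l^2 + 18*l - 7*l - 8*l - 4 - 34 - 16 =210*d^3 + 678*d^2 + 126*d + l^2*(35*d + 15) + l*(-371*d^2 - 152*d + 3) - 54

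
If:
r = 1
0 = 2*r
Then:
No Solution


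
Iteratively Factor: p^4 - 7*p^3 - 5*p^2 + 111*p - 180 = (p - 3)*(p^3 - 4*p^2 - 17*p + 60) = (p - 3)^2*(p^2 - p - 20) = (p - 3)^2*(p + 4)*(p - 5)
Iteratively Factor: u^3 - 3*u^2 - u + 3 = (u - 3)*(u^2 - 1) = (u - 3)*(u - 1)*(u + 1)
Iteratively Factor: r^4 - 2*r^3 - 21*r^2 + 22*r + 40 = (r + 4)*(r^3 - 6*r^2 + 3*r + 10) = (r + 1)*(r + 4)*(r^2 - 7*r + 10) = (r - 2)*(r + 1)*(r + 4)*(r - 5)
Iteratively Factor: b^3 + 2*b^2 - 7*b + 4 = (b - 1)*(b^2 + 3*b - 4) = (b - 1)*(b + 4)*(b - 1)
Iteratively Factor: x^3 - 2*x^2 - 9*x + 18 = (x - 2)*(x^2 - 9) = (x - 2)*(x + 3)*(x - 3)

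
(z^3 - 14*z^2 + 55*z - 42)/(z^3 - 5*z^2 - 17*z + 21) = (z - 6)/(z + 3)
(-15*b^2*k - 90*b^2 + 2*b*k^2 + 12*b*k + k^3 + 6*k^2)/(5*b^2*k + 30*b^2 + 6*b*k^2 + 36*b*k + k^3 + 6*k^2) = (-3*b + k)/(b + k)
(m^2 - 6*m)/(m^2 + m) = (m - 6)/(m + 1)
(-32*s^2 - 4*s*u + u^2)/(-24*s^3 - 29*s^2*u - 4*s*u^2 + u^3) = (4*s + u)/(3*s^2 + 4*s*u + u^2)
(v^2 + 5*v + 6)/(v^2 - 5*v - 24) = (v + 2)/(v - 8)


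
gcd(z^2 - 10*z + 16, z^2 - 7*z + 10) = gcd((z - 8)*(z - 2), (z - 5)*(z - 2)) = z - 2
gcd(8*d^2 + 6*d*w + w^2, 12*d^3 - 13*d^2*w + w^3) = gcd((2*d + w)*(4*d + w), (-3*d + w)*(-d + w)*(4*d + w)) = 4*d + w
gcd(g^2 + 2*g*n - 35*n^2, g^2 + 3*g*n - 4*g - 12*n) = 1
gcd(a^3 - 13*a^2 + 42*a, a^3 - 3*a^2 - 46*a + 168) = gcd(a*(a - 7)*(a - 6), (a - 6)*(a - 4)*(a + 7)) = a - 6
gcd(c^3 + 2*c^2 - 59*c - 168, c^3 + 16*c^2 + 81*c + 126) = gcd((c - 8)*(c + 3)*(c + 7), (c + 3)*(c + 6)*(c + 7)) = c^2 + 10*c + 21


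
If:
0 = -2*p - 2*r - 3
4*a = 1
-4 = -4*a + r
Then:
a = 1/4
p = 3/2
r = -3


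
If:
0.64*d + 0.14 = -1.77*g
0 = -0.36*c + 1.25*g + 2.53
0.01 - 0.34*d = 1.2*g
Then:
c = 8.16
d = -1.12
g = 0.32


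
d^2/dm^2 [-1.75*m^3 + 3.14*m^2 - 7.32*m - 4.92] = 6.28 - 10.5*m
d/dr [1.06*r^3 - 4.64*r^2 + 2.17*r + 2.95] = 3.18*r^2 - 9.28*r + 2.17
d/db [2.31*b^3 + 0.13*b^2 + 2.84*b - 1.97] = 6.93*b^2 + 0.26*b + 2.84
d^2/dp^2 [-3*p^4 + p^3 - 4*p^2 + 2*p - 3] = -36*p^2 + 6*p - 8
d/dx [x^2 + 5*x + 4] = 2*x + 5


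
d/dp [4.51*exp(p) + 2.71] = 4.51*exp(p)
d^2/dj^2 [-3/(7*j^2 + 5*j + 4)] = 6*(49*j^2 + 35*j - (14*j + 5)^2 + 28)/(7*j^2 + 5*j + 4)^3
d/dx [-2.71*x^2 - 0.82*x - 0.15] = -5.42*x - 0.82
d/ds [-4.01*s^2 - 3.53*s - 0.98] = -8.02*s - 3.53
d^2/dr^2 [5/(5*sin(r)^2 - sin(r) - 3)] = 5*(100*sin(r)^4 - 15*sin(r)^3 - 89*sin(r)^2 + 27*sin(r) - 32)/(-5*sin(r)^2 + sin(r) + 3)^3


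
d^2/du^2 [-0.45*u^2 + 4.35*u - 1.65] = -0.900000000000000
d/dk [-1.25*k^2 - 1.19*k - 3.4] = -2.5*k - 1.19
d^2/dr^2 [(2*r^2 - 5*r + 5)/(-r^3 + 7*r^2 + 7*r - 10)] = 2*(-2*r^6 + 15*r^5 - 177*r^4 + 798*r^3 - 1350*r^2 + 465*r - 445)/(r^9 - 21*r^8 + 126*r^7 - 19*r^6 - 1302*r^5 + 21*r^4 + 2897*r^3 - 630*r^2 - 2100*r + 1000)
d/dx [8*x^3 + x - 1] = 24*x^2 + 1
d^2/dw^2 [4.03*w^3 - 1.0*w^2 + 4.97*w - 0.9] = 24.18*w - 2.0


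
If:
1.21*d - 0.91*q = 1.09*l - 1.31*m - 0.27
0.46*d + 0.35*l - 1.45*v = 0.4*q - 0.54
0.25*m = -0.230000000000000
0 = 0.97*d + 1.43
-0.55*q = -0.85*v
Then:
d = -1.47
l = -1.98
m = -0.92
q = -0.62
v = -0.40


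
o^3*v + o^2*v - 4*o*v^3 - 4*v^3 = (o - 2*v)*(o + 2*v)*(o*v + v)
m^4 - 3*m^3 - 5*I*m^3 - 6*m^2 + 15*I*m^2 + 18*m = m*(m - 3)*(m - 3*I)*(m - 2*I)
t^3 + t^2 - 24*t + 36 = (t - 3)*(t - 2)*(t + 6)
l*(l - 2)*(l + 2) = l^3 - 4*l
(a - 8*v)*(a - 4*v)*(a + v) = a^3 - 11*a^2*v + 20*a*v^2 + 32*v^3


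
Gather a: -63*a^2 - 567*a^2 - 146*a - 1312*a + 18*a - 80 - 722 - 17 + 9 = -630*a^2 - 1440*a - 810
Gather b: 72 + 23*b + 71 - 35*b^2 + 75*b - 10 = -35*b^2 + 98*b + 133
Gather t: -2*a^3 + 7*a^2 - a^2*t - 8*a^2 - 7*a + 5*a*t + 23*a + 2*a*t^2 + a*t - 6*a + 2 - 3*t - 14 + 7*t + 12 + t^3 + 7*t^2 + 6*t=-2*a^3 - a^2 + 10*a + t^3 + t^2*(2*a + 7) + t*(-a^2 + 6*a + 10)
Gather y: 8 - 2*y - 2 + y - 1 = 5 - y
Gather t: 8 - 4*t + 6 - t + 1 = 15 - 5*t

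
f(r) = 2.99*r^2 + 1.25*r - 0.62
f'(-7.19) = -41.75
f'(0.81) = 6.09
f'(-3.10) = -17.29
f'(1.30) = 9.02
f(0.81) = 2.35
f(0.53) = 0.88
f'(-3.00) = -16.69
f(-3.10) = 24.24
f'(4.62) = 28.88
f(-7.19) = 144.96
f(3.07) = 31.40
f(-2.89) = 20.74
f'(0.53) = 4.42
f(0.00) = -0.62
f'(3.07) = 19.61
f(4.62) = 68.97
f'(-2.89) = -16.03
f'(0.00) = 1.25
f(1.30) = 6.06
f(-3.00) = 22.54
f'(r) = 5.98*r + 1.25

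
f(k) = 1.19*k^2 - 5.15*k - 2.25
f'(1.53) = -1.51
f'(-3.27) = -12.93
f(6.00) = 9.69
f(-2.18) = 14.63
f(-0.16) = -1.40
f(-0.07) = -1.88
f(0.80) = -5.61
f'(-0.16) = -5.53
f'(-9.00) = -26.57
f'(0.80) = -3.25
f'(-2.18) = -10.34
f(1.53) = -7.34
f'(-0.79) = -7.03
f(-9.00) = 140.49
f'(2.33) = 0.40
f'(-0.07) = -5.32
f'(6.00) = 9.13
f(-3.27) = 27.32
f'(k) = 2.38*k - 5.15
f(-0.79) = 2.56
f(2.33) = -7.79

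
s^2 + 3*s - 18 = (s - 3)*(s + 6)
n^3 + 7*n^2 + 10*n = n*(n + 2)*(n + 5)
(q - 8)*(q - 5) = q^2 - 13*q + 40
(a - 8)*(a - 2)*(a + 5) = a^3 - 5*a^2 - 34*a + 80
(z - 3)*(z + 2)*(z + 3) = z^3 + 2*z^2 - 9*z - 18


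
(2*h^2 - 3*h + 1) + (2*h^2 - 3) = 4*h^2 - 3*h - 2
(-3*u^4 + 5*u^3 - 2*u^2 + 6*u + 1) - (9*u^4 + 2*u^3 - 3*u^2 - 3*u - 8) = -12*u^4 + 3*u^3 + u^2 + 9*u + 9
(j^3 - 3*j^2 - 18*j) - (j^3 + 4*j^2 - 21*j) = -7*j^2 + 3*j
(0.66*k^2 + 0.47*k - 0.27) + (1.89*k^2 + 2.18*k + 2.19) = 2.55*k^2 + 2.65*k + 1.92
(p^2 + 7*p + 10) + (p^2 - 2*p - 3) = 2*p^2 + 5*p + 7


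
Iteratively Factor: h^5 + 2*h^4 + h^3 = (h)*(h^4 + 2*h^3 + h^2) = h*(h + 1)*(h^3 + h^2) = h^2*(h + 1)*(h^2 + h) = h^2*(h + 1)^2*(h)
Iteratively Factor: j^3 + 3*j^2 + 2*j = (j + 1)*(j^2 + 2*j) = j*(j + 1)*(j + 2)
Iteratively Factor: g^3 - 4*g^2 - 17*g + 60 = (g - 3)*(g^2 - g - 20) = (g - 3)*(g + 4)*(g - 5)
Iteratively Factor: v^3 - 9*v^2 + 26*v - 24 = (v - 3)*(v^2 - 6*v + 8) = (v - 4)*(v - 3)*(v - 2)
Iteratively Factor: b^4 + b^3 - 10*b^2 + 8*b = (b - 2)*(b^3 + 3*b^2 - 4*b) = (b - 2)*(b + 4)*(b^2 - b) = (b - 2)*(b - 1)*(b + 4)*(b)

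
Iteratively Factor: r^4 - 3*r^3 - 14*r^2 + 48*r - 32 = (r - 1)*(r^3 - 2*r^2 - 16*r + 32) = (r - 4)*(r - 1)*(r^2 + 2*r - 8) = (r - 4)*(r - 1)*(r + 4)*(r - 2)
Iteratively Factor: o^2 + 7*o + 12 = (o + 4)*(o + 3)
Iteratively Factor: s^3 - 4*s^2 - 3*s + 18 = (s + 2)*(s^2 - 6*s + 9) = (s - 3)*(s + 2)*(s - 3)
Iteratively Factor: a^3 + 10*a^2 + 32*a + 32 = (a + 2)*(a^2 + 8*a + 16) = (a + 2)*(a + 4)*(a + 4)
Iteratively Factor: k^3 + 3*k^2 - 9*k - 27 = (k + 3)*(k^2 - 9) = (k + 3)^2*(k - 3)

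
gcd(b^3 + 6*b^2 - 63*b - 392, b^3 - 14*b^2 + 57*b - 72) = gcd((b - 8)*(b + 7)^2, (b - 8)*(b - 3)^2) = b - 8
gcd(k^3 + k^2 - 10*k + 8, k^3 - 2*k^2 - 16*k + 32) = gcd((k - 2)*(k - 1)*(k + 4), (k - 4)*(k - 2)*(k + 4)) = k^2 + 2*k - 8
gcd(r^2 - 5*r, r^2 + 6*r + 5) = 1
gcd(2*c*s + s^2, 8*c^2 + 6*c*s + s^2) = 2*c + s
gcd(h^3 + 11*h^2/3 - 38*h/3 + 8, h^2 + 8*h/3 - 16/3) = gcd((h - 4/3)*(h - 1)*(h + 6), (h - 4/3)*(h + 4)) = h - 4/3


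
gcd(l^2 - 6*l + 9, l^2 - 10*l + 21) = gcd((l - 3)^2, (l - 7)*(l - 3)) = l - 3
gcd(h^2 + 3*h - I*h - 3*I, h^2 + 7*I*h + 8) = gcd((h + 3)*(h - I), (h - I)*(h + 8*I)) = h - I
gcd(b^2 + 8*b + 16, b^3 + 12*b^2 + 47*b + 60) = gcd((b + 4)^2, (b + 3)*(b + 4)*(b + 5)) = b + 4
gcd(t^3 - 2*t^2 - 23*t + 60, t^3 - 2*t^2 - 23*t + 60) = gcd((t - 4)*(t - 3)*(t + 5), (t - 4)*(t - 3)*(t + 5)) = t^3 - 2*t^2 - 23*t + 60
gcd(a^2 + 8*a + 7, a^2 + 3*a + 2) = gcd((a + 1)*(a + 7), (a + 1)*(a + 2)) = a + 1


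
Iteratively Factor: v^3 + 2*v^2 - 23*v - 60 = (v + 4)*(v^2 - 2*v - 15) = (v + 3)*(v + 4)*(v - 5)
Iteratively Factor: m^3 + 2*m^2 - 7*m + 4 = (m + 4)*(m^2 - 2*m + 1) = (m - 1)*(m + 4)*(m - 1)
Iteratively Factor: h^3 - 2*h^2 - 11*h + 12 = (h - 4)*(h^2 + 2*h - 3) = (h - 4)*(h - 1)*(h + 3)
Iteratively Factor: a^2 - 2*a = (a - 2)*(a)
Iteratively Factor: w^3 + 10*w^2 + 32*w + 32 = (w + 2)*(w^2 + 8*w + 16) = (w + 2)*(w + 4)*(w + 4)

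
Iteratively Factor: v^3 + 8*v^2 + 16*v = (v + 4)*(v^2 + 4*v) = (v + 4)^2*(v)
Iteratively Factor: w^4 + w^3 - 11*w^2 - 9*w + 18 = (w + 3)*(w^3 - 2*w^2 - 5*w + 6) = (w + 2)*(w + 3)*(w^2 - 4*w + 3) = (w - 3)*(w + 2)*(w + 3)*(w - 1)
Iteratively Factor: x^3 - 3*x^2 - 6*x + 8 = (x - 1)*(x^2 - 2*x - 8) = (x - 1)*(x + 2)*(x - 4)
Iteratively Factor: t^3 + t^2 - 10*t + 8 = (t - 1)*(t^2 + 2*t - 8) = (t - 1)*(t + 4)*(t - 2)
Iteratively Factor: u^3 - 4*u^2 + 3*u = (u - 1)*(u^2 - 3*u) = (u - 3)*(u - 1)*(u)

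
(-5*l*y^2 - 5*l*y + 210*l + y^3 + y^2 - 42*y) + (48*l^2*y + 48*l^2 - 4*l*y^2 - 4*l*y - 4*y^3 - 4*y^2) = 48*l^2*y + 48*l^2 - 9*l*y^2 - 9*l*y + 210*l - 3*y^3 - 3*y^2 - 42*y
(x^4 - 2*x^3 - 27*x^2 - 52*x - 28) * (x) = x^5 - 2*x^4 - 27*x^3 - 52*x^2 - 28*x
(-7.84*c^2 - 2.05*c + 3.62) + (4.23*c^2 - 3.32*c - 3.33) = -3.61*c^2 - 5.37*c + 0.29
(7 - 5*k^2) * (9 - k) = 5*k^3 - 45*k^2 - 7*k + 63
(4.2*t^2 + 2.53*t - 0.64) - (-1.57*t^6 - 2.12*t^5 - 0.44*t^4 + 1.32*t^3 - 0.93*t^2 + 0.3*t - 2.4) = 1.57*t^6 + 2.12*t^5 + 0.44*t^4 - 1.32*t^3 + 5.13*t^2 + 2.23*t + 1.76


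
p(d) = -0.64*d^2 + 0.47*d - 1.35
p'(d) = 0.47 - 1.28*d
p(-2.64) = -7.05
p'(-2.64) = 3.85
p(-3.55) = -11.08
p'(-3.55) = 5.01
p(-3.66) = -11.64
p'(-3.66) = 5.15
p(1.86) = -2.69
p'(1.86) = -1.91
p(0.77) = -1.37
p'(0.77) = -0.52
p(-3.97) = -13.30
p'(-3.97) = 5.55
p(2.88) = -5.30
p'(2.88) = -3.22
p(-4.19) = -14.56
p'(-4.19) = 5.83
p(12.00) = -87.87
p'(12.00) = -14.89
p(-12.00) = -99.15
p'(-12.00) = 15.83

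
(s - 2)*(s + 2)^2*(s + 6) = s^4 + 8*s^3 + 8*s^2 - 32*s - 48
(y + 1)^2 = y^2 + 2*y + 1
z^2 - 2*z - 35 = (z - 7)*(z + 5)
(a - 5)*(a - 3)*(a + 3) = a^3 - 5*a^2 - 9*a + 45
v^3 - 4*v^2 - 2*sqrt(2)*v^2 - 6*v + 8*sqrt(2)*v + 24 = (v - 4)*(v - 3*sqrt(2))*(v + sqrt(2))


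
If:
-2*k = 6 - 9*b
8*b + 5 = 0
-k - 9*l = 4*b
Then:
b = -5/8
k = -93/16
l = 133/144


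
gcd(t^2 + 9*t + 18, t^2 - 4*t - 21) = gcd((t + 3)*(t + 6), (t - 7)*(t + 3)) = t + 3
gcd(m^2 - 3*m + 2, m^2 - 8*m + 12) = m - 2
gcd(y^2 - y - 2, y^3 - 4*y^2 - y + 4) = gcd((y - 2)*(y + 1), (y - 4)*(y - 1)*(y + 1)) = y + 1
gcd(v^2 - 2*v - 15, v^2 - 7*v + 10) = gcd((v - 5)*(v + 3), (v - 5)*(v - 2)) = v - 5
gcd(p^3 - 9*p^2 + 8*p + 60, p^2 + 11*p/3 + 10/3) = p + 2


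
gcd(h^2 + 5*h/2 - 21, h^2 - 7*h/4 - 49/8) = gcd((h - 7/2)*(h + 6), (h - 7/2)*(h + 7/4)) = h - 7/2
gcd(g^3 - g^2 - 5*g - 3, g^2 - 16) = 1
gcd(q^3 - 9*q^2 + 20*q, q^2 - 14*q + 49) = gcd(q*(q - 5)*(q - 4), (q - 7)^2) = 1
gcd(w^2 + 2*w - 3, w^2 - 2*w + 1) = w - 1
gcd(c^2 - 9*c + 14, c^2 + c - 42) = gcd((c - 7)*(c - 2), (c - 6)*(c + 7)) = 1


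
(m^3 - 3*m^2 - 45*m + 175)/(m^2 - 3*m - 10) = (m^2 + 2*m - 35)/(m + 2)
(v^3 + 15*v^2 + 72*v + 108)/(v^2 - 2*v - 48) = (v^2 + 9*v + 18)/(v - 8)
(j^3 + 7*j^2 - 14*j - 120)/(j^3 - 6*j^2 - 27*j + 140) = (j + 6)/(j - 7)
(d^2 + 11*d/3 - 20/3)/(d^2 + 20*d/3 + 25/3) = (3*d - 4)/(3*d + 5)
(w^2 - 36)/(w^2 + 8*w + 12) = (w - 6)/(w + 2)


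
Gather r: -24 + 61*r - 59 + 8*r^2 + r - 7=8*r^2 + 62*r - 90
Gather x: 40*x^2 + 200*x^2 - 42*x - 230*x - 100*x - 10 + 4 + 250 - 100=240*x^2 - 372*x + 144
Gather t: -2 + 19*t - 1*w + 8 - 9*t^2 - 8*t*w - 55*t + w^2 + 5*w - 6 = -9*t^2 + t*(-8*w - 36) + w^2 + 4*w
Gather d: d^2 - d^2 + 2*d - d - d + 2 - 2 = 0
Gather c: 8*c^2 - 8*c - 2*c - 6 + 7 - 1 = 8*c^2 - 10*c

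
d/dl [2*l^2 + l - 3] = 4*l + 1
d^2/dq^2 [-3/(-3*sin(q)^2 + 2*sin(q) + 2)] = 6*(18*sin(q)^4 - 9*sin(q)^3 - 13*sin(q)^2 + 16*sin(q) - 10)/(-3*sin(q)^2 + 2*sin(q) + 2)^3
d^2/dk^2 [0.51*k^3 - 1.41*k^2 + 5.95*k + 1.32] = 3.06*k - 2.82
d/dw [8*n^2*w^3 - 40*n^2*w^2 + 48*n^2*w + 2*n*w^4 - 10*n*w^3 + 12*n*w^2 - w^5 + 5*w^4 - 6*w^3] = 24*n^2*w^2 - 80*n^2*w + 48*n^2 + 8*n*w^3 - 30*n*w^2 + 24*n*w - 5*w^4 + 20*w^3 - 18*w^2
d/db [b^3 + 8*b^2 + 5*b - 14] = 3*b^2 + 16*b + 5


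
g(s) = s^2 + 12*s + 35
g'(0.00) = 12.00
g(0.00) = 35.00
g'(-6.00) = 0.00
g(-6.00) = -1.00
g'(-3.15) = 5.70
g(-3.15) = 7.12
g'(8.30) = 28.60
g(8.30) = 203.49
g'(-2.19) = 7.62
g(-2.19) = 13.52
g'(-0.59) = 10.82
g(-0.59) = 28.27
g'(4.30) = 20.60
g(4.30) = 105.09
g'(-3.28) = 5.44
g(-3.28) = 6.40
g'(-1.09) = 9.82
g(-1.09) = 23.11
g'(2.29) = 16.58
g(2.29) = 67.72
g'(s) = 2*s + 12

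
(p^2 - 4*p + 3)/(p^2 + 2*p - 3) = (p - 3)/(p + 3)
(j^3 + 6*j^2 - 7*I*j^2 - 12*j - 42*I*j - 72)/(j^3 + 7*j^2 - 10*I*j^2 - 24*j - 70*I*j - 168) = (j^2 + 3*j*(2 - I) - 18*I)/(j^2 + j*(7 - 6*I) - 42*I)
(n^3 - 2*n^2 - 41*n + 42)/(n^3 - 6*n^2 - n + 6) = (n^2 - n - 42)/(n^2 - 5*n - 6)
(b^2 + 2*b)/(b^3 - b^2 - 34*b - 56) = b/(b^2 - 3*b - 28)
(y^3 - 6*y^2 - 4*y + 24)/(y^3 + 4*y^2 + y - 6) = (y^2 - 8*y + 12)/(y^2 + 2*y - 3)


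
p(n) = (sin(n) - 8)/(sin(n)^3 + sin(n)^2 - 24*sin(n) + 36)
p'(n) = (sin(n) - 8)*(-3*sin(n)^2*cos(n) - 2*sin(n)*cos(n) + 24*cos(n))/(sin(n)^3 + sin(n)^2 - 24*sin(n) + 36)^2 + cos(n)/(sin(n)^3 + sin(n)^2 - 24*sin(n) + 36) = (-2*sin(n)^3 + 23*sin(n)^2 + 16*sin(n) - 156)*cos(n)/(sin(n)^3 + sin(n)^2 - 24*sin(n) + 36)^2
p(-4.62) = -0.50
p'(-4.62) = 0.06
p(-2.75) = -0.19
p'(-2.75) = 0.07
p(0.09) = -0.23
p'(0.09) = -0.13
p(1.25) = -0.47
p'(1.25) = -0.17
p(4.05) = -0.16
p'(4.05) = 0.03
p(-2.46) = -0.17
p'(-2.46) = 0.05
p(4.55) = -0.15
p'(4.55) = 0.01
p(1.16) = -0.45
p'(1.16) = -0.20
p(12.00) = -0.17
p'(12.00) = -0.06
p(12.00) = -0.17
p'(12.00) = -0.06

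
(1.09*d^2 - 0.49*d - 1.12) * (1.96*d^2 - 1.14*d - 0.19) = 2.1364*d^4 - 2.203*d^3 - 1.8437*d^2 + 1.3699*d + 0.2128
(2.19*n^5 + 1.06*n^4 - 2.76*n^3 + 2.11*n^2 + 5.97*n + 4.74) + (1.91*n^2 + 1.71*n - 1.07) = 2.19*n^5 + 1.06*n^4 - 2.76*n^3 + 4.02*n^2 + 7.68*n + 3.67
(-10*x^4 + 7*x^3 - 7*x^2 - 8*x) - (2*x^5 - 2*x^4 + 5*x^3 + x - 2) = -2*x^5 - 8*x^4 + 2*x^3 - 7*x^2 - 9*x + 2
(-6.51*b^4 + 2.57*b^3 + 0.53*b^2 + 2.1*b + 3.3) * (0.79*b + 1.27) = -5.1429*b^5 - 6.2374*b^4 + 3.6826*b^3 + 2.3321*b^2 + 5.274*b + 4.191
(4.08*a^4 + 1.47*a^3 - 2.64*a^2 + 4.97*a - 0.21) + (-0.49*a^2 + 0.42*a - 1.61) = 4.08*a^4 + 1.47*a^3 - 3.13*a^2 + 5.39*a - 1.82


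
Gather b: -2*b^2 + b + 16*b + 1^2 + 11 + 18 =-2*b^2 + 17*b + 30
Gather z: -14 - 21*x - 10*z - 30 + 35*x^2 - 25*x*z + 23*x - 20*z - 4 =35*x^2 + 2*x + z*(-25*x - 30) - 48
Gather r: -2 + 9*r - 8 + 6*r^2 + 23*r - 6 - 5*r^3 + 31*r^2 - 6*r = -5*r^3 + 37*r^2 + 26*r - 16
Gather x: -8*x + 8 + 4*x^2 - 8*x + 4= 4*x^2 - 16*x + 12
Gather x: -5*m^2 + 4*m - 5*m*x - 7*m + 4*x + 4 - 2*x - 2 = -5*m^2 - 3*m + x*(2 - 5*m) + 2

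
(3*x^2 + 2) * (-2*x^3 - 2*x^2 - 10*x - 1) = -6*x^5 - 6*x^4 - 34*x^3 - 7*x^2 - 20*x - 2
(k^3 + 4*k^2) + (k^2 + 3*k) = k^3 + 5*k^2 + 3*k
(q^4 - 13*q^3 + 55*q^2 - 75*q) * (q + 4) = q^5 - 9*q^4 + 3*q^3 + 145*q^2 - 300*q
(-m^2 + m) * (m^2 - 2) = -m^4 + m^3 + 2*m^2 - 2*m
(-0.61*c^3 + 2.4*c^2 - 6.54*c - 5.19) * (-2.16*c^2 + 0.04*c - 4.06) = 1.3176*c^5 - 5.2084*c^4 + 16.699*c^3 + 1.2048*c^2 + 26.3448*c + 21.0714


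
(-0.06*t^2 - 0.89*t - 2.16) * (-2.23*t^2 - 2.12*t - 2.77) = 0.1338*t^4 + 2.1119*t^3 + 6.8698*t^2 + 7.0445*t + 5.9832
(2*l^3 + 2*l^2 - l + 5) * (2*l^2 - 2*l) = 4*l^5 - 6*l^3 + 12*l^2 - 10*l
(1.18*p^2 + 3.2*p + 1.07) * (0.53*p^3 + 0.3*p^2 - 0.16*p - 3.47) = 0.6254*p^5 + 2.05*p^4 + 1.3383*p^3 - 4.2856*p^2 - 11.2752*p - 3.7129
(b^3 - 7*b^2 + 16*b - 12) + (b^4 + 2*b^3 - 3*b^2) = b^4 + 3*b^3 - 10*b^2 + 16*b - 12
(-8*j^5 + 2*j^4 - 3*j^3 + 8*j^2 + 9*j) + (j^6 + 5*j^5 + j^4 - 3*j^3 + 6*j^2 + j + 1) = j^6 - 3*j^5 + 3*j^4 - 6*j^3 + 14*j^2 + 10*j + 1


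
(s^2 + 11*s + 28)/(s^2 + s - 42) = (s + 4)/(s - 6)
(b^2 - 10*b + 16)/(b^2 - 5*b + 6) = (b - 8)/(b - 3)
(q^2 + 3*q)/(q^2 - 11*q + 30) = q*(q + 3)/(q^2 - 11*q + 30)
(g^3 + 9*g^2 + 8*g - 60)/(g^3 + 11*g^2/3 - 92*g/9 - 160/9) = 9*(g^2 + 4*g - 12)/(9*g^2 - 12*g - 32)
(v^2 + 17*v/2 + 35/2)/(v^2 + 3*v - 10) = (v + 7/2)/(v - 2)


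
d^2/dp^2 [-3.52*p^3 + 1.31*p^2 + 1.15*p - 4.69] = 2.62 - 21.12*p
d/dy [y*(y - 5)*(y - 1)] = 3*y^2 - 12*y + 5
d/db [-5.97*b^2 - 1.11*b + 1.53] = -11.94*b - 1.11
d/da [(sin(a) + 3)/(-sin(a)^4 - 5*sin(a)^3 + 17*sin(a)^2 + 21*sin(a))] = (3*sin(a)^4 + 22*sin(a)^3 + 28*sin(a)^2 - 102*sin(a) - 63)*cos(a)/((sin(a) - 3)^2*(sin(a) + 1)^2*(sin(a) + 7)^2*sin(a)^2)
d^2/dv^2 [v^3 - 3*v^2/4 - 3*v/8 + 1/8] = 6*v - 3/2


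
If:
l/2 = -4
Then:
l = -8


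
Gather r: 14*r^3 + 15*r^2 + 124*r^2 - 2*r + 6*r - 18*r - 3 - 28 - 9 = 14*r^3 + 139*r^2 - 14*r - 40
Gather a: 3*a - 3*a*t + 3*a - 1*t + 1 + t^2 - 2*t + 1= a*(6 - 3*t) + t^2 - 3*t + 2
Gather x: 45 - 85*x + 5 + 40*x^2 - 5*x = 40*x^2 - 90*x + 50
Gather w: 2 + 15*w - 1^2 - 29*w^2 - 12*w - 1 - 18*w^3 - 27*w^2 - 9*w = -18*w^3 - 56*w^2 - 6*w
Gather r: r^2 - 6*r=r^2 - 6*r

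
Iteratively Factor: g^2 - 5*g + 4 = (g - 1)*(g - 4)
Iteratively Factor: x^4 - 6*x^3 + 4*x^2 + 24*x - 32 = (x - 2)*(x^3 - 4*x^2 - 4*x + 16) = (x - 2)^2*(x^2 - 2*x - 8) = (x - 2)^2*(x + 2)*(x - 4)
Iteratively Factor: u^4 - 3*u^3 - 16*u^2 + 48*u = (u + 4)*(u^3 - 7*u^2 + 12*u) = u*(u + 4)*(u^2 - 7*u + 12) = u*(u - 3)*(u + 4)*(u - 4)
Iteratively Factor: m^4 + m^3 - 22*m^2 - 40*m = (m - 5)*(m^3 + 6*m^2 + 8*m) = m*(m - 5)*(m^2 + 6*m + 8) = m*(m - 5)*(m + 2)*(m + 4)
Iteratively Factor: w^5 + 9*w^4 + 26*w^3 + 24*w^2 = (w)*(w^4 + 9*w^3 + 26*w^2 + 24*w) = w*(w + 2)*(w^3 + 7*w^2 + 12*w) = w*(w + 2)*(w + 4)*(w^2 + 3*w) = w*(w + 2)*(w + 3)*(w + 4)*(w)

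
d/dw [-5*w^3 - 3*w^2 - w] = -15*w^2 - 6*w - 1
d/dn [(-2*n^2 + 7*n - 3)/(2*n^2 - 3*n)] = (-8*n^2 + 12*n - 9)/(n^2*(4*n^2 - 12*n + 9))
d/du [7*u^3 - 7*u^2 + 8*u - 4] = 21*u^2 - 14*u + 8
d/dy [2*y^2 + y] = 4*y + 1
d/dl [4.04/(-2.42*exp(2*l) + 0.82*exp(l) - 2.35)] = (19.5536*exp(l) - 3.3128)*exp(l)/(2.42*exp(2*l) - 0.82*exp(l) + 2.35)^2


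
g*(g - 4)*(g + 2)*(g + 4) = g^4 + 2*g^3 - 16*g^2 - 32*g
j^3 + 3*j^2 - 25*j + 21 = (j - 3)*(j - 1)*(j + 7)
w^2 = w^2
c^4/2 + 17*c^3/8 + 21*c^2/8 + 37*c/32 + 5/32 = (c/2 + 1/2)*(c + 1/4)*(c + 1/2)*(c + 5/2)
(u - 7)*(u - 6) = u^2 - 13*u + 42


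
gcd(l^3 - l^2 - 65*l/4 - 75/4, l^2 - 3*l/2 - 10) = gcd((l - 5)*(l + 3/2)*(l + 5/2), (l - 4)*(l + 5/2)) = l + 5/2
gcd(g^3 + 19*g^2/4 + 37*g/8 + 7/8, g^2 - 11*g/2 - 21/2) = 1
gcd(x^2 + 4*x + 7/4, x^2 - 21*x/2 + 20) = 1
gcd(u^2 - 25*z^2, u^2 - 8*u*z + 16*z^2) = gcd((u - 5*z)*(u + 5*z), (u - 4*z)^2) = 1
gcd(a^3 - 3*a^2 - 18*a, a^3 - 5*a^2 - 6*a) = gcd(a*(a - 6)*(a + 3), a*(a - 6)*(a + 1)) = a^2 - 6*a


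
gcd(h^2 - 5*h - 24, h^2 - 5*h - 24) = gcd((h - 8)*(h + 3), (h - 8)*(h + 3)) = h^2 - 5*h - 24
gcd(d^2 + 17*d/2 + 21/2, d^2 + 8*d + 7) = d + 7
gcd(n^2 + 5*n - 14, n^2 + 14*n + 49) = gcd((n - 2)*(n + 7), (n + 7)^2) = n + 7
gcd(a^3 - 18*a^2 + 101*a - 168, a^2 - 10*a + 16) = a - 8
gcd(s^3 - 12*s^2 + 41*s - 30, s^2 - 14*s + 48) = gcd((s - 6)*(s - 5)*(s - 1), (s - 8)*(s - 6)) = s - 6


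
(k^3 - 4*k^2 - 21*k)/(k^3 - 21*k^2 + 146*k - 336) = k*(k + 3)/(k^2 - 14*k + 48)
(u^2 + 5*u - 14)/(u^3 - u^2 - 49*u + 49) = (u - 2)/(u^2 - 8*u + 7)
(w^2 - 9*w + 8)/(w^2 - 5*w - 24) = (w - 1)/(w + 3)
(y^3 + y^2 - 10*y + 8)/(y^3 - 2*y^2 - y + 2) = (y + 4)/(y + 1)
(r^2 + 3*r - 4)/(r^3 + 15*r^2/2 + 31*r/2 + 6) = 2*(r - 1)/(2*r^2 + 7*r + 3)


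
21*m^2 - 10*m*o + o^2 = (-7*m + o)*(-3*m + o)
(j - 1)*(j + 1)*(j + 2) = j^3 + 2*j^2 - j - 2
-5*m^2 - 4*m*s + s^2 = (-5*m + s)*(m + s)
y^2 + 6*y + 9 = (y + 3)^2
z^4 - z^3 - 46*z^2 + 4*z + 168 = (z - 7)*(z - 2)*(z + 2)*(z + 6)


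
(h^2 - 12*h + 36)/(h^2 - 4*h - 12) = (h - 6)/(h + 2)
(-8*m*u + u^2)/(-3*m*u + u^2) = (8*m - u)/(3*m - u)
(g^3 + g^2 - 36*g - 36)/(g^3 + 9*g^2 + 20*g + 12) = (g - 6)/(g + 2)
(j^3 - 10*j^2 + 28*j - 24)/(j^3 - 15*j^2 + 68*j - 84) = (j - 2)/(j - 7)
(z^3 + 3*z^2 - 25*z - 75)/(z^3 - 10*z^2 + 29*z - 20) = (z^2 + 8*z + 15)/(z^2 - 5*z + 4)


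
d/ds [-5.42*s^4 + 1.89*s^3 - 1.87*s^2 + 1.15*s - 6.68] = -21.68*s^3 + 5.67*s^2 - 3.74*s + 1.15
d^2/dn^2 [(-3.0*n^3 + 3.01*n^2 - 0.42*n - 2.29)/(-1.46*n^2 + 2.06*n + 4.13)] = (45.325192*n^3 + 73.5303960000002*n^2 + 280.894872*n - 62.776918)/(3.112136*n^6 - 13.173288*n^5 - 7.823556*n^4 + 65.786512*n^3 + 22.131018*n^2 - 105.411642*n - 70.444997)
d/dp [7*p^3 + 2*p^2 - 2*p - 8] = 21*p^2 + 4*p - 2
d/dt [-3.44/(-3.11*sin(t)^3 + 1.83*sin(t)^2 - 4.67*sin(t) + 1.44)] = (-32.0952*sin(t)^2 + 12.5904*sin(t) - 16.0648)*cos(t)/(3.11*sin(t)^3 - 1.83*sin(t)^2 + 4.67*sin(t) - 1.44)^2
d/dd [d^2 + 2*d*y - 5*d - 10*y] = 2*d + 2*y - 5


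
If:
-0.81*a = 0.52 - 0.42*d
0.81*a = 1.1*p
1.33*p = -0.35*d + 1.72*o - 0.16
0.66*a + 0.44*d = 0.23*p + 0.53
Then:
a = -0.01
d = 1.22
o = 0.33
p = -0.01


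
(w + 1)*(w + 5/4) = w^2 + 9*w/4 + 5/4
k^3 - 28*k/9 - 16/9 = (k - 2)*(k + 2/3)*(k + 4/3)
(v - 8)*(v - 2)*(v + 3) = v^3 - 7*v^2 - 14*v + 48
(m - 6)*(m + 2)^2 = m^3 - 2*m^2 - 20*m - 24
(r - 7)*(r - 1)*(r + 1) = r^3 - 7*r^2 - r + 7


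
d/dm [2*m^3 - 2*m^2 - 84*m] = 6*m^2 - 4*m - 84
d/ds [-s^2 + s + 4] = 1 - 2*s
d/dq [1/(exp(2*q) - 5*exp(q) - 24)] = (5 - 2*exp(q))*exp(q)/(-exp(2*q) + 5*exp(q) + 24)^2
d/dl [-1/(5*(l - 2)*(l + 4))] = 2*(l + 1)/(5*(l - 2)^2*(l + 4)^2)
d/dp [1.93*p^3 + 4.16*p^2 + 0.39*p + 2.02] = 5.79*p^2 + 8.32*p + 0.39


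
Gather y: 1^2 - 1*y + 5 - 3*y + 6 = 12 - 4*y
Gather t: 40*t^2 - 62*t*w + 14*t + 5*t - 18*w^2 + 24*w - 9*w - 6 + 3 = 40*t^2 + t*(19 - 62*w) - 18*w^2 + 15*w - 3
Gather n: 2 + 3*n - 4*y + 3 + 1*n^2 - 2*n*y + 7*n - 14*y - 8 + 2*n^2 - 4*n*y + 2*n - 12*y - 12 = 3*n^2 + n*(12 - 6*y) - 30*y - 15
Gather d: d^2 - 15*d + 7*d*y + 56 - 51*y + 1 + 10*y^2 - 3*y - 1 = d^2 + d*(7*y - 15) + 10*y^2 - 54*y + 56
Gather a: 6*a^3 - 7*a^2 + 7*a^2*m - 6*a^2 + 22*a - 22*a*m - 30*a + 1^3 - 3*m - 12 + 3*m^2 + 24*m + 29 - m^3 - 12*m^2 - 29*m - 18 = 6*a^3 + a^2*(7*m - 13) + a*(-22*m - 8) - m^3 - 9*m^2 - 8*m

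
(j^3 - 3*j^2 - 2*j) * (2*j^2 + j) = 2*j^5 - 5*j^4 - 7*j^3 - 2*j^2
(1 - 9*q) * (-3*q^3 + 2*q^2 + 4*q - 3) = 27*q^4 - 21*q^3 - 34*q^2 + 31*q - 3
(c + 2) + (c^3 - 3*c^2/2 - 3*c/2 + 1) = c^3 - 3*c^2/2 - c/2 + 3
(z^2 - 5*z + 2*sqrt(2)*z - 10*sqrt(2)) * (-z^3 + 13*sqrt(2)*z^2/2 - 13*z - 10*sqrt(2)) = -z^5 + 5*z^4 + 9*sqrt(2)*z^4/2 - 45*sqrt(2)*z^3/2 + 13*z^3 - 65*z^2 - 36*sqrt(2)*z^2 - 40*z + 180*sqrt(2)*z + 200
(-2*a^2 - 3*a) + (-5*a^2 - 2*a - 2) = -7*a^2 - 5*a - 2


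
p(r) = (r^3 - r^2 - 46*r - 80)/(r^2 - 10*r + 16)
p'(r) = (10 - 2*r)*(r^3 - r^2 - 46*r - 80)/(r^2 - 10*r + 16)^2 + (3*r^2 - 2*r - 46)/(r^2 - 10*r + 16)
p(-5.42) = -0.19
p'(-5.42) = 0.49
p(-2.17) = 0.12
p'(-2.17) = -0.61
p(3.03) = 39.21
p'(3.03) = -25.39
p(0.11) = -5.70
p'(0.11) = -6.84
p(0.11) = -5.70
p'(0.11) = -6.84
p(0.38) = -7.90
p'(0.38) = -9.67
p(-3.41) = 0.41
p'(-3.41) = 0.04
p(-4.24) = 0.27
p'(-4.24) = 0.28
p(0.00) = -5.00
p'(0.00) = -6.00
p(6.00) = 22.00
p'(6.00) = -0.75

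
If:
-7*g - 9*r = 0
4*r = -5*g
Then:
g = 0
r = 0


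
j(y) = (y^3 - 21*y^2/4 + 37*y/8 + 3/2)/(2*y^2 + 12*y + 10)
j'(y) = (-4*y - 12)*(y^3 - 21*y^2/4 + 37*y/8 + 3/2)/(2*y^2 + 12*y + 10)^2 + (3*y^2 - 21*y/2 + 37/8)/(2*y^2 + 12*y + 10)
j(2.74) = -0.08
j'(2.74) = 0.00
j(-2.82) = 9.54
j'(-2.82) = -6.46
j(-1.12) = 12.53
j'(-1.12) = 79.57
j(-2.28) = 6.92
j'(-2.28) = -3.48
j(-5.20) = -181.62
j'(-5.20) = -867.79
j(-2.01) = 6.15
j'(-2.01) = -2.24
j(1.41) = 0.01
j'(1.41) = -0.14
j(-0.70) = -1.80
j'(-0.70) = 11.64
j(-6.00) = -43.12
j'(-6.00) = -34.19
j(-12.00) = -16.48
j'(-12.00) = -0.20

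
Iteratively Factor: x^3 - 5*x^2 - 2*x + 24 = (x + 2)*(x^2 - 7*x + 12) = (x - 4)*(x + 2)*(x - 3)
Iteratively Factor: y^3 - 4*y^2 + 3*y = (y)*(y^2 - 4*y + 3) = y*(y - 3)*(y - 1)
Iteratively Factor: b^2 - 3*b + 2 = (b - 1)*(b - 2)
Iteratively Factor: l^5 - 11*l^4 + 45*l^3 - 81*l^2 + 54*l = (l - 3)*(l^4 - 8*l^3 + 21*l^2 - 18*l) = (l - 3)^2*(l^3 - 5*l^2 + 6*l) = l*(l - 3)^2*(l^2 - 5*l + 6) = l*(l - 3)^3*(l - 2)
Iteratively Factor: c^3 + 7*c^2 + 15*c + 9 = (c + 1)*(c^2 + 6*c + 9) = (c + 1)*(c + 3)*(c + 3)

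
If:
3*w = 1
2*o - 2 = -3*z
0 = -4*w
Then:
No Solution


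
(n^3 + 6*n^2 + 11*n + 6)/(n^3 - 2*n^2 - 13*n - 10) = (n + 3)/(n - 5)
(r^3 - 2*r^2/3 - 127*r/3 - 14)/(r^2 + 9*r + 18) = (3*r^2 - 20*r - 7)/(3*(r + 3))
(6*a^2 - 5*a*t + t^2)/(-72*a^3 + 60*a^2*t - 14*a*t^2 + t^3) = (-3*a + t)/(36*a^2 - 12*a*t + t^2)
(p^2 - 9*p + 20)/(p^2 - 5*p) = (p - 4)/p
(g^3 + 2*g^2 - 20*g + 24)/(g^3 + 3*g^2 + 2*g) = (g^3 + 2*g^2 - 20*g + 24)/(g*(g^2 + 3*g + 2))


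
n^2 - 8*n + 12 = (n - 6)*(n - 2)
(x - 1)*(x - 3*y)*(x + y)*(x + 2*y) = x^4 - x^3 - 7*x^2*y^2 - 6*x*y^3 + 7*x*y^2 + 6*y^3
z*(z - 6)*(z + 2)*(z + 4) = z^4 - 28*z^2 - 48*z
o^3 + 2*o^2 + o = o*(o + 1)^2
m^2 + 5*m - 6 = (m - 1)*(m + 6)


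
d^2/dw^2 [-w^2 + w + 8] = -2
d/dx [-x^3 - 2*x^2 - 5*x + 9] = -3*x^2 - 4*x - 5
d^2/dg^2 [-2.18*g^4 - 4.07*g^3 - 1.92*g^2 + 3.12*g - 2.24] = -26.16*g^2 - 24.42*g - 3.84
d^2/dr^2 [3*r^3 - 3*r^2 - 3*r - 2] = 18*r - 6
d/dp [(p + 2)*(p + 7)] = 2*p + 9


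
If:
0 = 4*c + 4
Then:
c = -1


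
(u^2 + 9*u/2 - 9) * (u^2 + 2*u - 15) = u^4 + 13*u^3/2 - 15*u^2 - 171*u/2 + 135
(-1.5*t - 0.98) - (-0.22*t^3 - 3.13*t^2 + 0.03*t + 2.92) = 0.22*t^3 + 3.13*t^2 - 1.53*t - 3.9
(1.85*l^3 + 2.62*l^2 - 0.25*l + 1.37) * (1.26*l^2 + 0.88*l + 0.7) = 2.331*l^5 + 4.9292*l^4 + 3.2856*l^3 + 3.3402*l^2 + 1.0306*l + 0.959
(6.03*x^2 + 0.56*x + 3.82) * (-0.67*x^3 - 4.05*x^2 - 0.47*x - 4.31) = -4.0401*x^5 - 24.7967*x^4 - 7.6615*x^3 - 41.7235*x^2 - 4.209*x - 16.4642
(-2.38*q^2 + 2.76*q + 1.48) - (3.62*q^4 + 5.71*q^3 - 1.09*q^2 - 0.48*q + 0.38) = -3.62*q^4 - 5.71*q^3 - 1.29*q^2 + 3.24*q + 1.1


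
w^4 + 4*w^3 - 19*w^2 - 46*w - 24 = (w - 4)*(w + 1)^2*(w + 6)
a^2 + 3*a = a*(a + 3)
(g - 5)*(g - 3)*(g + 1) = g^3 - 7*g^2 + 7*g + 15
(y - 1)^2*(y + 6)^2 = y^4 + 10*y^3 + 13*y^2 - 60*y + 36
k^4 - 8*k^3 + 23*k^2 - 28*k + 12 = (k - 3)*(k - 2)^2*(k - 1)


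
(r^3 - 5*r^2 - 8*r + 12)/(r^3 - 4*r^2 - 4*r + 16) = (r^2 - 7*r + 6)/(r^2 - 6*r + 8)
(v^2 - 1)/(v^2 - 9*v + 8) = (v + 1)/(v - 8)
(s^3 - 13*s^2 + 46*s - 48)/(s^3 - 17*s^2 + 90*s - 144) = (s - 2)/(s - 6)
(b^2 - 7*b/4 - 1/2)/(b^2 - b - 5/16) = 4*(b - 2)/(4*b - 5)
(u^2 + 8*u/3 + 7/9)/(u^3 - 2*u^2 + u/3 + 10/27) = 3*(3*u + 7)/(9*u^2 - 21*u + 10)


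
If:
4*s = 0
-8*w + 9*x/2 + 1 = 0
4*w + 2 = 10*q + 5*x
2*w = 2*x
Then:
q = 6/35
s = 0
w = 2/7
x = 2/7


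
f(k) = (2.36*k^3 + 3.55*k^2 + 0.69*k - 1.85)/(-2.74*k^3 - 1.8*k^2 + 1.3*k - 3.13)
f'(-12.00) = 0.00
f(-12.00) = -0.80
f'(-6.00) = 0.02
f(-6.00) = -0.75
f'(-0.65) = 0.25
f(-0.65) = 0.36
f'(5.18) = 0.02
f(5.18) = -1.00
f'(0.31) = -1.28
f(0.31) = 0.41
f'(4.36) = 0.03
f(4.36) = -1.02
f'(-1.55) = -66.83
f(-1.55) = -4.33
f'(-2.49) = -0.11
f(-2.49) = -0.73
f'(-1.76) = -3.09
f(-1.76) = -1.25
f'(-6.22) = 0.01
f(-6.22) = -0.75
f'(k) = (7.08*k^2 + 7.1*k + 0.69)/(-2.74*k^3 - 1.8*k^2 + 1.3*k - 3.13) + (8.22*k^2 + 3.6*k - 1.3)*(2.36*k^3 + 3.55*k^2 + 0.69*k - 1.85)/(-2.74*k^3 - 1.8*k^2 + 1.3*k - 3.13)^2 = (5.479*k^4 + 9.9172*k^3 - 31.5104*k^2 - 28.883*k + 0.2453)/(7.5076*k^6 + 9.864*k^5 - 3.884*k^4 + 12.4724*k^3 + 12.958*k^2 - 8.138*k + 9.7969)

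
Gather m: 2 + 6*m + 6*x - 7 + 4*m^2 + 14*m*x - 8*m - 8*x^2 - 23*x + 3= 4*m^2 + m*(14*x - 2) - 8*x^2 - 17*x - 2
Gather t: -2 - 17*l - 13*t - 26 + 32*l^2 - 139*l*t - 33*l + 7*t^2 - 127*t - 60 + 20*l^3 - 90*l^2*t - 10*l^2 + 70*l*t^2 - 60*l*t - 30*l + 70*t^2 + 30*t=20*l^3 + 22*l^2 - 80*l + t^2*(70*l + 77) + t*(-90*l^2 - 199*l - 110) - 88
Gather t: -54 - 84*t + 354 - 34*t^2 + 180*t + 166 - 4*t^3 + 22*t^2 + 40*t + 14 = -4*t^3 - 12*t^2 + 136*t + 480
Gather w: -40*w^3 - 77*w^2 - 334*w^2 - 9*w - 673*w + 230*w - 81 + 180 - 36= -40*w^3 - 411*w^2 - 452*w + 63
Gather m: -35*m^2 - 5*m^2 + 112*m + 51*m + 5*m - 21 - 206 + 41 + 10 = -40*m^2 + 168*m - 176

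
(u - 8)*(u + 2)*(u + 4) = u^3 - 2*u^2 - 40*u - 64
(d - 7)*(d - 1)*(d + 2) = d^3 - 6*d^2 - 9*d + 14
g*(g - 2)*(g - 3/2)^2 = g^4 - 5*g^3 + 33*g^2/4 - 9*g/2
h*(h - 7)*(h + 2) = h^3 - 5*h^2 - 14*h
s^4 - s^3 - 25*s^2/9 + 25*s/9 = s*(s - 5/3)*(s - 1)*(s + 5/3)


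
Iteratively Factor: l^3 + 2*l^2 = (l)*(l^2 + 2*l) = l^2*(l + 2)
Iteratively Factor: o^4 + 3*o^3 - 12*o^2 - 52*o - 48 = (o + 2)*(o^3 + o^2 - 14*o - 24) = (o + 2)^2*(o^2 - o - 12) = (o - 4)*(o + 2)^2*(o + 3)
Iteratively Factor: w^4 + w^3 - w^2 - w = (w - 1)*(w^3 + 2*w^2 + w) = (w - 1)*(w + 1)*(w^2 + w) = w*(w - 1)*(w + 1)*(w + 1)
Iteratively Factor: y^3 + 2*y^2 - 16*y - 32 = (y - 4)*(y^2 + 6*y + 8) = (y - 4)*(y + 2)*(y + 4)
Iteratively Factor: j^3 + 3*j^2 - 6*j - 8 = (j - 2)*(j^2 + 5*j + 4) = (j - 2)*(j + 1)*(j + 4)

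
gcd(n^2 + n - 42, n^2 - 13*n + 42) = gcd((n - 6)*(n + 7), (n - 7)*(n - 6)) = n - 6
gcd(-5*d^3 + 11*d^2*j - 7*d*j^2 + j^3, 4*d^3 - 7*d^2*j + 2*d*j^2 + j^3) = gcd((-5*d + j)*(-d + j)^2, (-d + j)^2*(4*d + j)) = d^2 - 2*d*j + j^2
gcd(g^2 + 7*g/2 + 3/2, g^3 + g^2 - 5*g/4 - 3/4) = g + 1/2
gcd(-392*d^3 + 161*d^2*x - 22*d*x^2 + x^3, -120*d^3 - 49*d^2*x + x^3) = -8*d + x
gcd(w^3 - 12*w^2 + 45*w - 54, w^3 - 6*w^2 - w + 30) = w - 3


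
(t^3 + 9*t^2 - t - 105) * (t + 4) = t^4 + 13*t^3 + 35*t^2 - 109*t - 420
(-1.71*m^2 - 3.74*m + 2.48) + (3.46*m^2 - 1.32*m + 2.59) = 1.75*m^2 - 5.06*m + 5.07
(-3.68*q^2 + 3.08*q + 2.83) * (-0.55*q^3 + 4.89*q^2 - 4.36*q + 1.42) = 2.024*q^5 - 19.6892*q^4 + 29.5495*q^3 - 4.8157*q^2 - 7.9652*q + 4.0186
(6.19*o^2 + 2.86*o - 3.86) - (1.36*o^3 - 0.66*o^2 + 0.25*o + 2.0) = -1.36*o^3 + 6.85*o^2 + 2.61*o - 5.86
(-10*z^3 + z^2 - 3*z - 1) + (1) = -10*z^3 + z^2 - 3*z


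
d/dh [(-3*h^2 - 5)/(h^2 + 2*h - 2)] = 2*(-3*h^2 + 11*h + 5)/(h^4 + 4*h^3 - 8*h + 4)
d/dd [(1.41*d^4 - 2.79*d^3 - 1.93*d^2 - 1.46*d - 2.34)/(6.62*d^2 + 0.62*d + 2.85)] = (18.6684*d^5 - 15.8472*d^4 + 12.6144*d^3 - 15.3859*d^2 + 19.9806*d - 2.7102)/(43.8244*d^4 + 8.2088*d^3 + 38.1184*d^2 + 3.534*d + 8.1225)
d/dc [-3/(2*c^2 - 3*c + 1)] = 3*(4*c - 3)/(2*c^2 - 3*c + 1)^2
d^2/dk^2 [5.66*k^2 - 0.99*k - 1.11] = 11.3200000000000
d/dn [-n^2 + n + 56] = 1 - 2*n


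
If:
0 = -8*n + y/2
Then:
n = y/16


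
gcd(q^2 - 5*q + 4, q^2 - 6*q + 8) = q - 4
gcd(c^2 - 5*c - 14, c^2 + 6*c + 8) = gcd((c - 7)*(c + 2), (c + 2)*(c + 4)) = c + 2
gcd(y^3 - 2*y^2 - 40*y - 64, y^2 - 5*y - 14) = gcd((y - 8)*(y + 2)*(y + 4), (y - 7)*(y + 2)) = y + 2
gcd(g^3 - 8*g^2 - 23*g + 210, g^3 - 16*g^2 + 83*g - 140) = g - 7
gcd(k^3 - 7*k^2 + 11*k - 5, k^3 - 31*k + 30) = k^2 - 6*k + 5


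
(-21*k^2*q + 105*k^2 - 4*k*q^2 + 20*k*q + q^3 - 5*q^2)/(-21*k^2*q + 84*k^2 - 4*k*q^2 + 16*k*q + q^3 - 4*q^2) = (q - 5)/(q - 4)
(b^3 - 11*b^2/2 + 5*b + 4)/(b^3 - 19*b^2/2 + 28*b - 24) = (2*b^2 - 3*b - 2)/(2*b^2 - 11*b + 12)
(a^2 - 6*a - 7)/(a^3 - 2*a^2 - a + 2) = (a - 7)/(a^2 - 3*a + 2)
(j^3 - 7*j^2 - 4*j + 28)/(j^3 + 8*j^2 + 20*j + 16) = (j^2 - 9*j + 14)/(j^2 + 6*j + 8)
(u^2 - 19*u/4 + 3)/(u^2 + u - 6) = (u^2 - 19*u/4 + 3)/(u^2 + u - 6)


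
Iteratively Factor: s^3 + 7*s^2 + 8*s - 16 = (s + 4)*(s^2 + 3*s - 4) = (s - 1)*(s + 4)*(s + 4)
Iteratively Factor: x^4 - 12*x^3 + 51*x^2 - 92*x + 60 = (x - 2)*(x^3 - 10*x^2 + 31*x - 30) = (x - 5)*(x - 2)*(x^2 - 5*x + 6) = (x - 5)*(x - 3)*(x - 2)*(x - 2)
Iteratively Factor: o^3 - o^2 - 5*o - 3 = (o + 1)*(o^2 - 2*o - 3) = (o + 1)^2*(o - 3)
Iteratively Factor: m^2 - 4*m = (m - 4)*(m)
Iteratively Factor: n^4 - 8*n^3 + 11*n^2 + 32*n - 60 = (n - 5)*(n^3 - 3*n^2 - 4*n + 12) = (n - 5)*(n - 2)*(n^2 - n - 6) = (n - 5)*(n - 3)*(n - 2)*(n + 2)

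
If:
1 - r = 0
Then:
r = 1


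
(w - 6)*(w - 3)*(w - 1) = w^3 - 10*w^2 + 27*w - 18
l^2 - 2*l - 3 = (l - 3)*(l + 1)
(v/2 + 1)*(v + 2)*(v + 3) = v^3/2 + 7*v^2/2 + 8*v + 6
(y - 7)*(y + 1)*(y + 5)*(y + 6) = y^4 + 5*y^3 - 43*y^2 - 257*y - 210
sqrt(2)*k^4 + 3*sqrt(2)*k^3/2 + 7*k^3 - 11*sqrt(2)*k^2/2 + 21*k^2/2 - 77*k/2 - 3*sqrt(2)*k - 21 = (k - 2)*(k + 3)*(k + 7*sqrt(2)/2)*(sqrt(2)*k + sqrt(2)/2)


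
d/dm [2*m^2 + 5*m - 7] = 4*m + 5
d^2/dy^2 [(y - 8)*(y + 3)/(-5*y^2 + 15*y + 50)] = 4*(y^3 + 21*y^2 - 33*y + 103)/(5*(y^6 - 9*y^5 - 3*y^4 + 153*y^3 + 30*y^2 - 900*y - 1000))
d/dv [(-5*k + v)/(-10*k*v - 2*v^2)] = (-v*(5*k + v) - (5*k - v)*(5*k + 2*v))/(2*v^2*(5*k + v)^2)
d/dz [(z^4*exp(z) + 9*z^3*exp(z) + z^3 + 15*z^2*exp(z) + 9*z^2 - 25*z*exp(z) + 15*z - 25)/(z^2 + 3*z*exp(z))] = (z^6*exp(z) + 11*z^5*exp(z) + 9*z^4*exp(2*z) + 21*z^4*exp(z) + z^4 + 54*z^3*exp(2*z) - 46*z^3*exp(z) + 45*z^2*exp(2*z) + 7*z^2*exp(z) - 15*z^2 + 75*z*exp(z) + 50*z + 75*exp(z))/(z^2*(z^2 + 6*z*exp(z) + 9*exp(2*z)))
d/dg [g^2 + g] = 2*g + 1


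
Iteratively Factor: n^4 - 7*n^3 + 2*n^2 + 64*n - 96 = (n - 2)*(n^3 - 5*n^2 - 8*n + 48) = (n - 4)*(n - 2)*(n^2 - n - 12) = (n - 4)*(n - 2)*(n + 3)*(n - 4)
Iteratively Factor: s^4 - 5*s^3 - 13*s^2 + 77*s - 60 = (s - 1)*(s^3 - 4*s^2 - 17*s + 60) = (s - 5)*(s - 1)*(s^2 + s - 12) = (s - 5)*(s - 3)*(s - 1)*(s + 4)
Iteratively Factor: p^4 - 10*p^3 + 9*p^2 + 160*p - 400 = (p - 5)*(p^3 - 5*p^2 - 16*p + 80) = (p - 5)^2*(p^2 - 16) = (p - 5)^2*(p - 4)*(p + 4)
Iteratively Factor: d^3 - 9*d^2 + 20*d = (d - 4)*(d^2 - 5*d) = d*(d - 4)*(d - 5)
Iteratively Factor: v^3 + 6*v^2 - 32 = (v - 2)*(v^2 + 8*v + 16) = (v - 2)*(v + 4)*(v + 4)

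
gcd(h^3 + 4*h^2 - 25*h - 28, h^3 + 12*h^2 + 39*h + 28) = h^2 + 8*h + 7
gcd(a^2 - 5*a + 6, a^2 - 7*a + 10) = a - 2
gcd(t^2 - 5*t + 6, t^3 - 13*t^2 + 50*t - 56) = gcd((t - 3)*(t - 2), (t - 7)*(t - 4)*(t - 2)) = t - 2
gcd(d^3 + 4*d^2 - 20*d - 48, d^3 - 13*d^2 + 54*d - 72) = d - 4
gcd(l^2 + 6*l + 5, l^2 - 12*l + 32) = 1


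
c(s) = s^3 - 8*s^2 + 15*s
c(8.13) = 130.54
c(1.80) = 6.91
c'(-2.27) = 66.78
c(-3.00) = -144.00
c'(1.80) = -4.08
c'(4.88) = 8.36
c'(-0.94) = 32.69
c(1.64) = 7.49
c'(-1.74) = 51.92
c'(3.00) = -6.00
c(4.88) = -1.10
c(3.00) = 0.00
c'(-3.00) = 90.00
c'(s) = 3*s^2 - 16*s + 15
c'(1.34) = -1.05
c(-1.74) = -55.59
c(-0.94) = -22.00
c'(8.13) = 83.21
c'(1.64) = -3.17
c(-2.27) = -86.97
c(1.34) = 8.14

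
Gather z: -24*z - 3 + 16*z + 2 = -8*z - 1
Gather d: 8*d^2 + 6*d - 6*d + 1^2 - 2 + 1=8*d^2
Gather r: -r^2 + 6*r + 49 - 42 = -r^2 + 6*r + 7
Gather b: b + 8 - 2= b + 6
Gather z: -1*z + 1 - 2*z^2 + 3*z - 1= -2*z^2 + 2*z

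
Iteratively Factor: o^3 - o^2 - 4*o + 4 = (o - 1)*(o^2 - 4) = (o - 2)*(o - 1)*(o + 2)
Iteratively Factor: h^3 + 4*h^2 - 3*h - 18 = (h + 3)*(h^2 + h - 6) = (h - 2)*(h + 3)*(h + 3)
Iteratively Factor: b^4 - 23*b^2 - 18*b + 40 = (b + 4)*(b^3 - 4*b^2 - 7*b + 10) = (b - 5)*(b + 4)*(b^2 + b - 2) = (b - 5)*(b - 1)*(b + 4)*(b + 2)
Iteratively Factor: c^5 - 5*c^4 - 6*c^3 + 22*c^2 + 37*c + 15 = (c - 3)*(c^4 - 2*c^3 - 12*c^2 - 14*c - 5) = (c - 3)*(c + 1)*(c^3 - 3*c^2 - 9*c - 5) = (c - 5)*(c - 3)*(c + 1)*(c^2 + 2*c + 1) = (c - 5)*(c - 3)*(c + 1)^2*(c + 1)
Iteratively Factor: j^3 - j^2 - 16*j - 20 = (j - 5)*(j^2 + 4*j + 4) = (j - 5)*(j + 2)*(j + 2)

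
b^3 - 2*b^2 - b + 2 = (b - 2)*(b - 1)*(b + 1)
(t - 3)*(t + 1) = t^2 - 2*t - 3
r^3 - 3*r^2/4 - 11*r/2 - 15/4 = (r - 3)*(r + 1)*(r + 5/4)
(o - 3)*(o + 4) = o^2 + o - 12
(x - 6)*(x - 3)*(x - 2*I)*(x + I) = x^4 - 9*x^3 - I*x^3 + 20*x^2 + 9*I*x^2 - 18*x - 18*I*x + 36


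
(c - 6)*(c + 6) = c^2 - 36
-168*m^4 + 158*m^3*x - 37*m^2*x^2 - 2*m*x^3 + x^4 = (-4*m + x)*(-3*m + x)*(-2*m + x)*(7*m + x)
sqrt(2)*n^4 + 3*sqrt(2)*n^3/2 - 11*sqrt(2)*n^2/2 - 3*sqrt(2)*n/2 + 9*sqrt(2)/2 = (n - 3/2)*(n - 1)*(n + 3)*(sqrt(2)*n + sqrt(2))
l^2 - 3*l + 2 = (l - 2)*(l - 1)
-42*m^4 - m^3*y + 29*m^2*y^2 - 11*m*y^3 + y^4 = (-7*m + y)*(-3*m + y)*(-2*m + y)*(m + y)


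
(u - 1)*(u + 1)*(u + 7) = u^3 + 7*u^2 - u - 7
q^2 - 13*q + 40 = (q - 8)*(q - 5)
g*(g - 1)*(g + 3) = g^3 + 2*g^2 - 3*g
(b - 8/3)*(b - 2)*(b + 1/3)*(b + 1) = b^4 - 10*b^3/3 - 5*b^2/9 + 50*b/9 + 16/9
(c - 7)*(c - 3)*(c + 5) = c^3 - 5*c^2 - 29*c + 105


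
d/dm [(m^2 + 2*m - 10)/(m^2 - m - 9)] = (-3*m^2 + 2*m - 28)/(m^4 - 2*m^3 - 17*m^2 + 18*m + 81)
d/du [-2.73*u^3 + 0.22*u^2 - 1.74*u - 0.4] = -8.19*u^2 + 0.44*u - 1.74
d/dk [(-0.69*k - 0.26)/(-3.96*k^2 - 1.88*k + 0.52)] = (2.7324*k^2 + 1.2972*k - (0.69*k + 0.26)*(7.92*k + 1.88) - 0.3588)/(3.96*k^2 + 1.88*k - 0.52)^2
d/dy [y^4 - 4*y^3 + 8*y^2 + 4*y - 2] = 4*y^3 - 12*y^2 + 16*y + 4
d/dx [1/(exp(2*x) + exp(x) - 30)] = (-2*exp(x) - 1)*exp(x)/(exp(2*x) + exp(x) - 30)^2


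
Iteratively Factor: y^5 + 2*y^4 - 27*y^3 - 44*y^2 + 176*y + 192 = (y - 3)*(y^4 + 5*y^3 - 12*y^2 - 80*y - 64) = (y - 4)*(y - 3)*(y^3 + 9*y^2 + 24*y + 16) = (y - 4)*(y - 3)*(y + 4)*(y^2 + 5*y + 4) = (y - 4)*(y - 3)*(y + 1)*(y + 4)*(y + 4)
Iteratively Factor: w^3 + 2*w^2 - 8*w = (w - 2)*(w^2 + 4*w) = w*(w - 2)*(w + 4)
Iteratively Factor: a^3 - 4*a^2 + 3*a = (a)*(a^2 - 4*a + 3) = a*(a - 3)*(a - 1)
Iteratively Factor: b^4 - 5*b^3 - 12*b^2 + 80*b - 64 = (b + 4)*(b^3 - 9*b^2 + 24*b - 16) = (b - 4)*(b + 4)*(b^2 - 5*b + 4) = (b - 4)^2*(b + 4)*(b - 1)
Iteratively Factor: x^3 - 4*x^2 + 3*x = (x)*(x^2 - 4*x + 3) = x*(x - 1)*(x - 3)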